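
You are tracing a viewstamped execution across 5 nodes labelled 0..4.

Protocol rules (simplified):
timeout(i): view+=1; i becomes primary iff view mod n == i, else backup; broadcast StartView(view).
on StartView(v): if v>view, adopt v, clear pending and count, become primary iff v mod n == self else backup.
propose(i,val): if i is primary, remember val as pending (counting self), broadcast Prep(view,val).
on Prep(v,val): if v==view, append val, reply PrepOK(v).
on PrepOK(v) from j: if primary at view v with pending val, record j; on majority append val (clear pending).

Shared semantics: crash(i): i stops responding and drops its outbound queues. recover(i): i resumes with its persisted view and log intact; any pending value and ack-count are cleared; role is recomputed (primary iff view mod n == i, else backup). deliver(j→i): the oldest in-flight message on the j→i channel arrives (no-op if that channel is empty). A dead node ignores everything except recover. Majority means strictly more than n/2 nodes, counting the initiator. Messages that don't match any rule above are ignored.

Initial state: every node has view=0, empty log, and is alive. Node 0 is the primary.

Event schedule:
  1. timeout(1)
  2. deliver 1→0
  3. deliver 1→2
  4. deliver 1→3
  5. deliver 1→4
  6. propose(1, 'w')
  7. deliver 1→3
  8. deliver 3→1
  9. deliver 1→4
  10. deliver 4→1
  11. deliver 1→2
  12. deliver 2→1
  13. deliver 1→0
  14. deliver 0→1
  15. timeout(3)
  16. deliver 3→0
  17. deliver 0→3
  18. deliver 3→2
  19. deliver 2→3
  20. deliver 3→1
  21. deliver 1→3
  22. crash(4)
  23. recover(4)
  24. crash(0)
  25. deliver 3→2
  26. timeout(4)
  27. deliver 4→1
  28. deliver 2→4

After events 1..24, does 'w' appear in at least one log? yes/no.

yes

1. timeout(1):  <1:prim v1 ->
2. deliver 1→0:  <0:back v1 ->
3. deliver 1→2:  <2:back v1 ->
4. deliver 1→3:  <3:back v1 ->
5. deliver 1→4:  <4:back v1 ->
6. propose(1,'w'):  nop
7. deliver 1→3:  <3:back v1 w>
8. deliver 3→1:  nop
9. deliver 1→4:  <4:back v1 w>
10. deliver 4→1:  <1:prim v1 w>
11. deliver 1→2:  <2:back v1 w>
12. deliver 2→1:  nop
13. deliver 1→0:  <0:back v1 w>
14. deliver 0→1:  nop
15. timeout(3):  <3:back v2 w>
16. deliver 3→0:  <0:back v2 w>
17. deliver 0→3:  nop
18. deliver 3→2:  <2:prim v2 w>
19. deliver 2→3:  nop
20. deliver 3→1:  <1:back v2 w>
21. deliver 1→3:  nop
22. crash(4):  <4:✗back v1 w>
23. recover(4):  <4:back v1 w>
24. crash(0):  <0:✗back v2 w>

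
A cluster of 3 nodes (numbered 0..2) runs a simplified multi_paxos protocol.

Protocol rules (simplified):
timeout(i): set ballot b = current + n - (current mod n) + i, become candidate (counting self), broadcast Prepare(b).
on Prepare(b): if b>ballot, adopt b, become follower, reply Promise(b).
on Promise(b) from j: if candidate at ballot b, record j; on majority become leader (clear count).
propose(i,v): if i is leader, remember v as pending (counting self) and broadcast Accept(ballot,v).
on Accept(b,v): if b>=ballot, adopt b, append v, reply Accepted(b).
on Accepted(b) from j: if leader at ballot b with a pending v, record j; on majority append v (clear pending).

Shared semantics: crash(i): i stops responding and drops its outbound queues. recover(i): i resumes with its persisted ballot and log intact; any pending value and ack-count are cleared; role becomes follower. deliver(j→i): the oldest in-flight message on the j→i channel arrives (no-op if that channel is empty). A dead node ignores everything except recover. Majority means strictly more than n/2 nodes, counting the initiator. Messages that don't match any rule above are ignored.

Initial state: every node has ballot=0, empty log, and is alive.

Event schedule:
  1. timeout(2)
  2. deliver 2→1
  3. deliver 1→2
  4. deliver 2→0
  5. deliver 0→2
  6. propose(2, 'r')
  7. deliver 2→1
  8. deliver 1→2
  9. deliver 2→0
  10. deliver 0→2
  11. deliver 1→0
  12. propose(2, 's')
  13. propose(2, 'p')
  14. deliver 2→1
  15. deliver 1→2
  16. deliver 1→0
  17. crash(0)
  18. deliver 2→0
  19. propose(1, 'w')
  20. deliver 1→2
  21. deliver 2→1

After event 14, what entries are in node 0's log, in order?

r

e1 timeout(2): 2[cand,b=5,-]
e2 deliver 2→1: 1[foll,b=5,-]
e3 deliver 1→2: 2[lead,b=5,-]
e4 deliver 2→0: 0[foll,b=5,-]
e5 deliver 0→2: ·
e6 propose(2,'r'): ·
e7 deliver 2→1: 1[foll,b=5,r]
e8 deliver 1→2: 2[lead,b=5,r]
e9 deliver 2→0: 0[foll,b=5,r]
e10 deliver 0→2: ·
e11 deliver 1→0: ·
e12 propose(2,'s'): ·
e13 propose(2,'p'): ·
e14 deliver 2→1: 1[foll,b=5,r,s]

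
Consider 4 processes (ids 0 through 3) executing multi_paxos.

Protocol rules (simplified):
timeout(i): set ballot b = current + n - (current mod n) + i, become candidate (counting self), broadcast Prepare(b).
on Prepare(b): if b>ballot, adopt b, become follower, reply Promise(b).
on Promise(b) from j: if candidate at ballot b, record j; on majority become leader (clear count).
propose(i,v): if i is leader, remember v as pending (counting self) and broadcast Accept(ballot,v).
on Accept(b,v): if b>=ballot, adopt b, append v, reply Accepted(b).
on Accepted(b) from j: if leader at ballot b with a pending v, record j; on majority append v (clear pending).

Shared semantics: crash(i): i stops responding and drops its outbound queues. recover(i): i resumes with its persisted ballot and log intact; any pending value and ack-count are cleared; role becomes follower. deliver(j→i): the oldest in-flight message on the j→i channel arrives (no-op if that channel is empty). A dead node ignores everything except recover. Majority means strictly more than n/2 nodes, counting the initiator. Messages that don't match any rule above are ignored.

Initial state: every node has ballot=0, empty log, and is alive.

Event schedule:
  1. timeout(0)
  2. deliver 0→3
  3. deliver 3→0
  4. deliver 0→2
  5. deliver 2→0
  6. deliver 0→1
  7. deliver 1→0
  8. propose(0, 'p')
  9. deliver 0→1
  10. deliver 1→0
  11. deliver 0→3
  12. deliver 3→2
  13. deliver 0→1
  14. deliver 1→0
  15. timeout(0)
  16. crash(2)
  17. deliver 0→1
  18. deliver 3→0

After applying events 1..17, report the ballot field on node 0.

8

1. timeout(0):  <0:cand b4 ->
2. deliver 0→3:  <3:foll b4 ->
3. deliver 3→0:  nop
4. deliver 0→2:  <2:foll b4 ->
5. deliver 2→0:  <0:lead b4 ->
6. deliver 0→1:  <1:foll b4 ->
7. deliver 1→0:  nop
8. propose(0,'p'):  nop
9. deliver 0→1:  <1:foll b4 p>
10. deliver 1→0:  nop
11. deliver 0→3:  <3:foll b4 p>
12. deliver 3→2:  nop
13. deliver 0→1:  nop
14. deliver 1→0:  nop
15. timeout(0):  <0:cand b8 ->
16. crash(2):  <2:✗foll b4 ->
17. deliver 0→1:  <1:foll b8 p>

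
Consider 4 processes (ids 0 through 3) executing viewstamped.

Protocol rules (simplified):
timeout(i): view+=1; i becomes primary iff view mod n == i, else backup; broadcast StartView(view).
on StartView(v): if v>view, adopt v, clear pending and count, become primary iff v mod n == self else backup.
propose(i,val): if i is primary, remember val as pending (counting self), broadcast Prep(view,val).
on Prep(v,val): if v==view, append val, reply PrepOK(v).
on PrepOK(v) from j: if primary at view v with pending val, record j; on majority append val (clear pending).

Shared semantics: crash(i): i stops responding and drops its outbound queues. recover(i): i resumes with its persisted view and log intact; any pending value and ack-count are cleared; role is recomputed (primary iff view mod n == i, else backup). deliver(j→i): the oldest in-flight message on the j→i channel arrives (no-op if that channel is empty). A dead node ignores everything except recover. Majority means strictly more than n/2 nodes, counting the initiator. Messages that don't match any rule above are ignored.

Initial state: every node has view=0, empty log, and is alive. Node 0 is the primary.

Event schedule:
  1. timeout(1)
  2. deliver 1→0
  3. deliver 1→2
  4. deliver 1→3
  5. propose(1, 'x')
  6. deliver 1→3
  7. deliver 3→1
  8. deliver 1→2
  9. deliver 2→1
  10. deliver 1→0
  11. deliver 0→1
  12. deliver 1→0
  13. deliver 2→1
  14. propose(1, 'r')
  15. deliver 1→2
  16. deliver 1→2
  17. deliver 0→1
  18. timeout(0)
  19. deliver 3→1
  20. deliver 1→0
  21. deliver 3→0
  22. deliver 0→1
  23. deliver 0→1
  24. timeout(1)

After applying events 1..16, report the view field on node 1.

1

[1] timeout(1) → N1(prim v1 [-])
[2] deliver 1→0 → N0(back v1 [-])
[3] deliver 1→2 → N2(back v1 [-])
[4] deliver 1→3 → N3(back v1 [-])
[5] propose(1,'x') → ∅
[6] deliver 1→3 → N3(back v1 [x])
[7] deliver 3→1 → ∅
[8] deliver 1→2 → N2(back v1 [x])
[9] deliver 2→1 → N1(prim v1 [x])
[10] deliver 1→0 → N0(back v1 [x])
[11] deliver 0→1 → ∅
[12] deliver 1→0 → ∅
[13] deliver 2→1 → ∅
[14] propose(1,'r') → ∅
[15] deliver 1→2 → N2(back v1 [x,r])
[16] deliver 1→2 → ∅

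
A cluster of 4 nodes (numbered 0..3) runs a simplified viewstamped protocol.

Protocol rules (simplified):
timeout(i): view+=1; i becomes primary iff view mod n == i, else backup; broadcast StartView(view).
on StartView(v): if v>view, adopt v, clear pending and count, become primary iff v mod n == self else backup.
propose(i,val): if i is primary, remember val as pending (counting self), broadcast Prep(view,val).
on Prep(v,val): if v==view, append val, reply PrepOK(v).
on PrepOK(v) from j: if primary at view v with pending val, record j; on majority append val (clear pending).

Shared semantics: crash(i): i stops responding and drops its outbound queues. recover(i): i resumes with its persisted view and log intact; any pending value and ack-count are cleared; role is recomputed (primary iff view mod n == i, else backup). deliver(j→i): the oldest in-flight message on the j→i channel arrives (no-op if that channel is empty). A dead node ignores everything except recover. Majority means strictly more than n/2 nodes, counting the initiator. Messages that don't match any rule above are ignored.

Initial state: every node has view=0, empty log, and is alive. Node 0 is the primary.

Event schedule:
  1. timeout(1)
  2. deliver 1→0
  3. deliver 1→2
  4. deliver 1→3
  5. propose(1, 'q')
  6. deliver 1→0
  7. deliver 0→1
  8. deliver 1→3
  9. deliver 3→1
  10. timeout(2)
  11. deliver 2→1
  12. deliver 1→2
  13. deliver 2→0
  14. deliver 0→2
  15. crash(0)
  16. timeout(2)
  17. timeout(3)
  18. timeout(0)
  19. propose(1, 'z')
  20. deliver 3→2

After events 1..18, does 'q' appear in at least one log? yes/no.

after 1 — timeout(1): n1:prim/v1/[-]
after 2 — deliver 1→0: n0:back/v1/[-]
after 3 — deliver 1→2: n2:back/v1/[-]
after 4 — deliver 1→3: n3:back/v1/[-]
after 5 — propose(1,'q'): ·
after 6 — deliver 1→0: n0:back/v1/[q]
after 7 — deliver 0→1: ·
after 8 — deliver 1→3: n3:back/v1/[q]
after 9 — deliver 3→1: n1:prim/v1/[q]
after 10 — timeout(2): n2:prim/v2/[-]
after 11 — deliver 2→1: n1:back/v2/[q]
after 12 — deliver 1→2: ·
after 13 — deliver 2→0: n0:back/v2/[q]
after 14 — deliver 0→2: ·
after 15 — crash(0): n0:✗back/v2/[q]
after 16 — timeout(2): n2:back/v3/[-]
after 17 — timeout(3): n3:back/v2/[q]
after 18 — timeout(0): ·

yes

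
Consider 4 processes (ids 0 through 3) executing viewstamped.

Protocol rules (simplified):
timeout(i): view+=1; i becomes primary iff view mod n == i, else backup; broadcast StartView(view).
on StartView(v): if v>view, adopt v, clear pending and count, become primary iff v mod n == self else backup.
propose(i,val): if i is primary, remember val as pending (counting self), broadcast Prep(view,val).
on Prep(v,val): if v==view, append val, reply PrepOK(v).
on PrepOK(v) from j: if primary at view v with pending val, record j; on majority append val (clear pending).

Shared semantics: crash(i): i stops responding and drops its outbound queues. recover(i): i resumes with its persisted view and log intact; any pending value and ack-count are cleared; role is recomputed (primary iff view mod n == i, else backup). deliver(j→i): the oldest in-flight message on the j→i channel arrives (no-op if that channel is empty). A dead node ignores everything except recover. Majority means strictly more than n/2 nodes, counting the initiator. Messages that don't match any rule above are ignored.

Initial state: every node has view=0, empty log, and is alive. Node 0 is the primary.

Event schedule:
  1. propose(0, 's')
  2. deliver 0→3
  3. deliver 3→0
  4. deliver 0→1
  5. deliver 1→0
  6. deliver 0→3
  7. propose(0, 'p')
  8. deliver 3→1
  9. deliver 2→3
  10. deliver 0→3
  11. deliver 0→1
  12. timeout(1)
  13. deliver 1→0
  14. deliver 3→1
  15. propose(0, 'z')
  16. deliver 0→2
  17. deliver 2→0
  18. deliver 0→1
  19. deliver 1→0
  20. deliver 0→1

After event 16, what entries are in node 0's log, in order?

1. propose(0,'s'):  nop
2. deliver 0→3:  <3:back v0 s>
3. deliver 3→0:  nop
4. deliver 0→1:  <1:back v0 s>
5. deliver 1→0:  <0:prim v0 s>
6. deliver 0→3:  nop
7. propose(0,'p'):  nop
8. deliver 3→1:  nop
9. deliver 2→3:  nop
10. deliver 0→3:  <3:back v0 s,p>
11. deliver 0→1:  <1:back v0 s,p>
12. timeout(1):  <1:prim v1 s,p>
13. deliver 1→0:  nop
14. deliver 3→1:  nop
15. propose(0,'z'):  nop
16. deliver 0→2:  <2:back v0 s>

s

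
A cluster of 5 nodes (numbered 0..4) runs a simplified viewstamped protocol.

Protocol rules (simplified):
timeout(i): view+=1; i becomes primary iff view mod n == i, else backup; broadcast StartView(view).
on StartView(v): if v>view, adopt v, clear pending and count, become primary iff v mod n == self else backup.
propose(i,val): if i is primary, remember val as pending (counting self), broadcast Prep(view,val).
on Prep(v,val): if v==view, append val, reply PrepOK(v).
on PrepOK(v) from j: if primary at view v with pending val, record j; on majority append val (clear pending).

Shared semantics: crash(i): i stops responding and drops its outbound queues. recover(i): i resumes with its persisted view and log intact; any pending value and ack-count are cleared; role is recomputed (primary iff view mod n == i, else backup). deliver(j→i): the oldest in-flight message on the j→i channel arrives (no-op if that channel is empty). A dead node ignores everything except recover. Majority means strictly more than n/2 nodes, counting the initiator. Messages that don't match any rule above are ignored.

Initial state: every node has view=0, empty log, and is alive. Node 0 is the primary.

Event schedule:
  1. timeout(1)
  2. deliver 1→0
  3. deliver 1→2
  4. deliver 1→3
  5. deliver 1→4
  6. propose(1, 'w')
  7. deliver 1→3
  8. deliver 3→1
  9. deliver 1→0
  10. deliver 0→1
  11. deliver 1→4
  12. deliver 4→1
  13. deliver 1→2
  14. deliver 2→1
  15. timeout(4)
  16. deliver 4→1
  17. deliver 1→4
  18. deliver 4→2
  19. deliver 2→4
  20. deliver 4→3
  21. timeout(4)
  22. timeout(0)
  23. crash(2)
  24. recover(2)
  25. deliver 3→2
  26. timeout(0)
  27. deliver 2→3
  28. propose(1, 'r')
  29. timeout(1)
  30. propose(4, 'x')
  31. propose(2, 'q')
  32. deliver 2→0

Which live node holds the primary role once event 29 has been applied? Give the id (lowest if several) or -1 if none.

step 1 timeout(1): 1={prim,v=1,log=-}
step 2 deliver 1→0: 0={back,v=1,log=-}
step 3 deliver 1→2: 2={back,v=1,log=-}
step 4 deliver 1→3: 3={back,v=1,log=-}
step 5 deliver 1→4: 4={back,v=1,log=-}
step 6 propose(1,'w'): —
step 7 deliver 1→3: 3={back,v=1,log=w}
step 8 deliver 3→1: —
step 9 deliver 1→0: 0={back,v=1,log=w}
step 10 deliver 0→1: 1={prim,v=1,log=w}
step 11 deliver 1→4: 4={back,v=1,log=w}
step 12 deliver 4→1: —
step 13 deliver 1→2: 2={back,v=1,log=w}
step 14 deliver 2→1: —
step 15 timeout(4): 4={back,v=2,log=w}
step 16 deliver 4→1: 1={back,v=2,log=w}
step 17 deliver 1→4: —
step 18 deliver 4→2: 2={prim,v=2,log=w}
step 19 deliver 2→4: —
step 20 deliver 4→3: 3={back,v=2,log=w}
step 21 timeout(4): 4={back,v=3,log=w}
step 22 timeout(0): 0={back,v=2,log=w}
step 23 crash(2): 2={✗prim,v=2,log=w}
step 24 recover(2): 2={prim,v=2,log=w}
step 25 deliver 3→2: —
step 26 timeout(0): 0={back,v=3,log=w}
step 27 deliver 2→3: —
step 28 propose(1,'r'): —
step 29 timeout(1): 1={back,v=3,log=w}

2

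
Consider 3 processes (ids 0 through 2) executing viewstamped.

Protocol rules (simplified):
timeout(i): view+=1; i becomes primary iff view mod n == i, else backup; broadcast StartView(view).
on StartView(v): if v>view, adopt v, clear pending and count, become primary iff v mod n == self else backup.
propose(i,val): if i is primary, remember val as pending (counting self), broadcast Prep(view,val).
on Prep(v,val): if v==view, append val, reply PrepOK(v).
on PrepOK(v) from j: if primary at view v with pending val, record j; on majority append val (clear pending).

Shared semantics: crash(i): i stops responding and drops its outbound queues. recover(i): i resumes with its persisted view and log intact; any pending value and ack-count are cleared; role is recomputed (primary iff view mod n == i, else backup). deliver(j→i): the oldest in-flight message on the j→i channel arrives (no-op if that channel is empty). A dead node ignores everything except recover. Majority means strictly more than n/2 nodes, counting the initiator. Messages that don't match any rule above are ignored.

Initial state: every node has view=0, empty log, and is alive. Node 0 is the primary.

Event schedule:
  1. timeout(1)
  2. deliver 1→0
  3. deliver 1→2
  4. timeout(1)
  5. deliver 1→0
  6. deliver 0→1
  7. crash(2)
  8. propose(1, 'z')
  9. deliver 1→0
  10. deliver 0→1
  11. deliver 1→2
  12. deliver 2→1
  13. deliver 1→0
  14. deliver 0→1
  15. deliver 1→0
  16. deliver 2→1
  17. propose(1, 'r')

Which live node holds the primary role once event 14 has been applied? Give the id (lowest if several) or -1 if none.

-1

after 1 — timeout(1): n1:prim/v1/[-]
after 2 — deliver 1→0: n0:back/v1/[-]
after 3 — deliver 1→2: n2:back/v1/[-]
after 4 — timeout(1): n1:back/v2/[-]
after 5 — deliver 1→0: n0:back/v2/[-]
after 6 — deliver 0→1: ·
after 7 — crash(2): n2:✗back/v1/[-]
after 8 — propose(1,'z'): ·
after 9 — deliver 1→0: ·
after 10 — deliver 0→1: ·
after 11 — deliver 1→2: ·
after 12 — deliver 2→1: ·
after 13 — deliver 1→0: ·
after 14 — deliver 0→1: ·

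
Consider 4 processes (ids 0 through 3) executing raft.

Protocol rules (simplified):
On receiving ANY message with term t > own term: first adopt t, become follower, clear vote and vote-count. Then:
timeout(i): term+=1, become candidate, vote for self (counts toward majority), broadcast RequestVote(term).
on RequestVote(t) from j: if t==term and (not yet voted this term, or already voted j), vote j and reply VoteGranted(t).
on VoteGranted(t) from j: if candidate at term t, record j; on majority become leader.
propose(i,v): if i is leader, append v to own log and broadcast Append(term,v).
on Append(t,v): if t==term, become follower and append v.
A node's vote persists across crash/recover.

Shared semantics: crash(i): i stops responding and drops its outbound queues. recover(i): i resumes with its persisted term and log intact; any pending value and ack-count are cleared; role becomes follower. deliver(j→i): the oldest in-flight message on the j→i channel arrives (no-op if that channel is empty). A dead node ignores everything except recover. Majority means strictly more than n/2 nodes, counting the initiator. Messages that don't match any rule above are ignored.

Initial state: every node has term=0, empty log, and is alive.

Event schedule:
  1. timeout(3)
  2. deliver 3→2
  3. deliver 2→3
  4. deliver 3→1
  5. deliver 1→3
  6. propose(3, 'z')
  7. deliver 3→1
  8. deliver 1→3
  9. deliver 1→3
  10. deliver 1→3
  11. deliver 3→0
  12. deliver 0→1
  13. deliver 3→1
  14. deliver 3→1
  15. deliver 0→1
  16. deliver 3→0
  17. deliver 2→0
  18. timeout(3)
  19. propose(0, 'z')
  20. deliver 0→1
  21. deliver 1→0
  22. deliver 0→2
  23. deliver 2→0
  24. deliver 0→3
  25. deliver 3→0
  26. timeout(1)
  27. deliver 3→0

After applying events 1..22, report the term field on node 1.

1

1. timeout(3):  <3:cand t1 ->
2. deliver 3→2:  <2:foll t1 ->
3. deliver 2→3:  nop
4. deliver 3→1:  <1:foll t1 ->
5. deliver 1→3:  <3:lead t1 ->
6. propose(3,'z'):  <3:lead t1 z>
7. deliver 3→1:  <1:foll t1 z>
8. deliver 1→3:  nop
9. deliver 1→3:  nop
10. deliver 1→3:  nop
11. deliver 3→0:  <0:foll t1 ->
12. deliver 0→1:  nop
13. deliver 3→1:  nop
14. deliver 3→1:  nop
15. deliver 0→1:  nop
16. deliver 3→0:  <0:foll t1 z>
17. deliver 2→0:  nop
18. timeout(3):  <3:cand t2 z>
19. propose(0,'z'):  nop
20. deliver 0→1:  nop
21. deliver 1→0:  nop
22. deliver 0→2:  nop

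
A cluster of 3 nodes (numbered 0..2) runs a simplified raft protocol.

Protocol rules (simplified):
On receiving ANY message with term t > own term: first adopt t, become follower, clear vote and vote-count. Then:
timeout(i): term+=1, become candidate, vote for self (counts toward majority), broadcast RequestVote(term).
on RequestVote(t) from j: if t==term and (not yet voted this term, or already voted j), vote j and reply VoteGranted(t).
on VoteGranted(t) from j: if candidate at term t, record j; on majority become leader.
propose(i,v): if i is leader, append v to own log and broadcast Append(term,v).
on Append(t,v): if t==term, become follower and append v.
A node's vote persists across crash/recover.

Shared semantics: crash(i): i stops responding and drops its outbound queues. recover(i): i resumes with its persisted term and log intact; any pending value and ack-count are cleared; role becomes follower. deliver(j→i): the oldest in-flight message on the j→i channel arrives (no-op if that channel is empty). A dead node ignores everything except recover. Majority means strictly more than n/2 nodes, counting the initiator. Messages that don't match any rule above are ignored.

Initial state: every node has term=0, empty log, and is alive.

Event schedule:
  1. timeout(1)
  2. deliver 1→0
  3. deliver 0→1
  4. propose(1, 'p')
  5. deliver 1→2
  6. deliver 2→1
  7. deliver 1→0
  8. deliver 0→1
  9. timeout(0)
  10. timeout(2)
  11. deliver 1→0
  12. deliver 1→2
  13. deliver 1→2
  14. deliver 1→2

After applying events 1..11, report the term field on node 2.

2

step 1 timeout(1): 1={cand,t=1,log=-}
step 2 deliver 1→0: 0={foll,t=1,log=-}
step 3 deliver 0→1: 1={lead,t=1,log=-}
step 4 propose(1,'p'): 1={lead,t=1,log=p}
step 5 deliver 1→2: 2={foll,t=1,log=-}
step 6 deliver 2→1: —
step 7 deliver 1→0: 0={foll,t=1,log=p}
step 8 deliver 0→1: —
step 9 timeout(0): 0={cand,t=2,log=p}
step 10 timeout(2): 2={cand,t=2,log=-}
step 11 deliver 1→0: —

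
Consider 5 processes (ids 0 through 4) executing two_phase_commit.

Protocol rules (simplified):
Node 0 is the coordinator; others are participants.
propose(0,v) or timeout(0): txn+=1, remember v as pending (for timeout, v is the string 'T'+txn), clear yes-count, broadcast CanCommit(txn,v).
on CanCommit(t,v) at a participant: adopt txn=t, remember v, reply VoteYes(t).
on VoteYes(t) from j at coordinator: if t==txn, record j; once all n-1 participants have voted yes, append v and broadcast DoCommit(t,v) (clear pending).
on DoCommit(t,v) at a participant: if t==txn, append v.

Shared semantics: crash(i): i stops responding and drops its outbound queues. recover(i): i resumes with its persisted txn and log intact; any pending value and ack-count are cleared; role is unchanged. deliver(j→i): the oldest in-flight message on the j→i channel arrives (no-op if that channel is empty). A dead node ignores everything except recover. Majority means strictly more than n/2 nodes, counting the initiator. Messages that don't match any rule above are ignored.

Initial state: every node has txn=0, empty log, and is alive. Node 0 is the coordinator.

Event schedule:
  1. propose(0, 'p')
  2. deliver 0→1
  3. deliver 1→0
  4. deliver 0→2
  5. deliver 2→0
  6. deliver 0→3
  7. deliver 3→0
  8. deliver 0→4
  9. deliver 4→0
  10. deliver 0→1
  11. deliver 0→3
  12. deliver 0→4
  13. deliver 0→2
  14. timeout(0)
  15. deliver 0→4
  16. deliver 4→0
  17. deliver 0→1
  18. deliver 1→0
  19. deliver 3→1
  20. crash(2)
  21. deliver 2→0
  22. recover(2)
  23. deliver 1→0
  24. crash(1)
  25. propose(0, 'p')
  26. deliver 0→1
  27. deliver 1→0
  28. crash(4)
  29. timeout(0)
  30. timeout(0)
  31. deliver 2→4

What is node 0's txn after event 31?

[1] propose(0,'p') → N0(coor t1 [-])
[2] deliver 0→1 → N1(part t1 [-])
[3] deliver 1→0 → ∅
[4] deliver 0→2 → N2(part t1 [-])
[5] deliver 2→0 → ∅
[6] deliver 0→3 → N3(part t1 [-])
[7] deliver 3→0 → ∅
[8] deliver 0→4 → N4(part t1 [-])
[9] deliver 4→0 → N0(coor t1 [p])
[10] deliver 0→1 → N1(part t1 [p])
[11] deliver 0→3 → N3(part t1 [p])
[12] deliver 0→4 → N4(part t1 [p])
[13] deliver 0→2 → N2(part t1 [p])
[14] timeout(0) → N0(coor t2 [p])
[15] deliver 0→4 → N4(part t2 [p])
[16] deliver 4→0 → ∅
[17] deliver 0→1 → N1(part t2 [p])
[18] deliver 1→0 → ∅
[19] deliver 3→1 → ∅
[20] crash(2) → N2(✗part t1 [p])
[21] deliver 2→0 → ∅
[22] recover(2) → N2(part t1 [p])
[23] deliver 1→0 → ∅
[24] crash(1) → N1(✗part t2 [p])
[25] propose(0,'p') → N0(coor t3 [p])
[26] deliver 0→1 → ∅
[27] deliver 1→0 → ∅
[28] crash(4) → N4(✗part t2 [p])
[29] timeout(0) → N0(coor t4 [p])
[30] timeout(0) → N0(coor t5 [p])
[31] deliver 2→4 → ∅

5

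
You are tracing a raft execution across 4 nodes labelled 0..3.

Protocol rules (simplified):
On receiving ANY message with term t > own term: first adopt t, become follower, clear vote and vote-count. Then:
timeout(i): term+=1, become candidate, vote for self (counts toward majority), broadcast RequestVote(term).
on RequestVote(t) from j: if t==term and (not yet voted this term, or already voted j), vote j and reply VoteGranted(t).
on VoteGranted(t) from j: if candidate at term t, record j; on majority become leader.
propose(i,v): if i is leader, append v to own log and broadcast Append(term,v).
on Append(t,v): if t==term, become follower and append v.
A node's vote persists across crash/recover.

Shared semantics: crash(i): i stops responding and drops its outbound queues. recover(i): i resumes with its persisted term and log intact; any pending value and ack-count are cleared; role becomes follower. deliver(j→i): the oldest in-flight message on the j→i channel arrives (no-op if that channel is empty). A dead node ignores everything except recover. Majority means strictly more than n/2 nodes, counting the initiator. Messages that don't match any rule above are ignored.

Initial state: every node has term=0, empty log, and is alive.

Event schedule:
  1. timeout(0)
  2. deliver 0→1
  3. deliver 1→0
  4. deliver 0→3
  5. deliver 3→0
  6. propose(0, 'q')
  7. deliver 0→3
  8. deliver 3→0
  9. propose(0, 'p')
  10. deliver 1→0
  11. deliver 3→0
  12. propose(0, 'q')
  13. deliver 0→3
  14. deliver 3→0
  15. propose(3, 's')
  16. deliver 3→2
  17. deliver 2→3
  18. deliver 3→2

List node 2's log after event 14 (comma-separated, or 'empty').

e1 timeout(0): 0[cand,t=1,-]
e2 deliver 0→1: 1[foll,t=1,-]
e3 deliver 1→0: ·
e4 deliver 0→3: 3[foll,t=1,-]
e5 deliver 3→0: 0[lead,t=1,-]
e6 propose(0,'q'): 0[lead,t=1,q]
e7 deliver 0→3: 3[foll,t=1,q]
e8 deliver 3→0: ·
e9 propose(0,'p'): 0[lead,t=1,q,p]
e10 deliver 1→0: ·
e11 deliver 3→0: ·
e12 propose(0,'q'): 0[lead,t=1,q,p,q]
e13 deliver 0→3: 3[foll,t=1,q,p]
e14 deliver 3→0: ·

empty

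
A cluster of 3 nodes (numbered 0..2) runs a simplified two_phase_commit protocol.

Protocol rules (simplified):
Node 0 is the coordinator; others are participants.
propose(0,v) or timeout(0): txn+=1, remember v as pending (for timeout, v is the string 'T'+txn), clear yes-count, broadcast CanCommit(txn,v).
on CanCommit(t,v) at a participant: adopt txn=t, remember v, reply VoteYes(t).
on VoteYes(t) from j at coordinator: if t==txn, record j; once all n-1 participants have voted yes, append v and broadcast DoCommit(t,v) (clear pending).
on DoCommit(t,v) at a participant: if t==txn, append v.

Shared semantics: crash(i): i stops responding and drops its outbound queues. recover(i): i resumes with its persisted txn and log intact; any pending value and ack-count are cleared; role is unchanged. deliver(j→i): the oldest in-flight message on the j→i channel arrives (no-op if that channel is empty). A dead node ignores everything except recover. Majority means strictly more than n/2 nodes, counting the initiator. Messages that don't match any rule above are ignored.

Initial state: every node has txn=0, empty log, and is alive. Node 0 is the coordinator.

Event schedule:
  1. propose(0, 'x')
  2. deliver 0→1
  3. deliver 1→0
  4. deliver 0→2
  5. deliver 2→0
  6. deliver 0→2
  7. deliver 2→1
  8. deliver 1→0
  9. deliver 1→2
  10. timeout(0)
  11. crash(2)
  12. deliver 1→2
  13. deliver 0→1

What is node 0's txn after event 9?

1

after 1 — propose(0,'x'): n0:coor/t1/[-]
after 2 — deliver 0→1: n1:part/t1/[-]
after 3 — deliver 1→0: ·
after 4 — deliver 0→2: n2:part/t1/[-]
after 5 — deliver 2→0: n0:coor/t1/[x]
after 6 — deliver 0→2: n2:part/t1/[x]
after 7 — deliver 2→1: ·
after 8 — deliver 1→0: ·
after 9 — deliver 1→2: ·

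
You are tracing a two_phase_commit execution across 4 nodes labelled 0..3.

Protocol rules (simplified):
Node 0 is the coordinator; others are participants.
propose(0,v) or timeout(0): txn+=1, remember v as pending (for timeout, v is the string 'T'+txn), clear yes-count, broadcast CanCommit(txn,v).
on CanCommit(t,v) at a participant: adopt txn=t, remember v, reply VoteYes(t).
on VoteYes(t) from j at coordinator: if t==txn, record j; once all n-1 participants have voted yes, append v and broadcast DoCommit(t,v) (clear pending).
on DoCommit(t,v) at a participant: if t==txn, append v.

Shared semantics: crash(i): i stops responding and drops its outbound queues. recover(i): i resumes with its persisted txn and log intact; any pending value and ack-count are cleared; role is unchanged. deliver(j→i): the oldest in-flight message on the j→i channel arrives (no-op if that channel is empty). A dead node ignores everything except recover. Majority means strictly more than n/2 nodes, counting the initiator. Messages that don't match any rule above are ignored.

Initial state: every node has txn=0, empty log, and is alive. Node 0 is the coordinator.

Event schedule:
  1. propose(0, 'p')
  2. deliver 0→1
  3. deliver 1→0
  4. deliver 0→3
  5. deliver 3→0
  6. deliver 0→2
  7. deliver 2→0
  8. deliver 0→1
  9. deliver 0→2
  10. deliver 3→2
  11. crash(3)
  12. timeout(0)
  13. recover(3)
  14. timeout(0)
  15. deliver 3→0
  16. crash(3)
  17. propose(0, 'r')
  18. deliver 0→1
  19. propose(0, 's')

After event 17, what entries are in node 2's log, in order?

p

1. propose(0,'p'):  <0:coor t1 ->
2. deliver 0→1:  <1:part t1 ->
3. deliver 1→0:  nop
4. deliver 0→3:  <3:part t1 ->
5. deliver 3→0:  nop
6. deliver 0→2:  <2:part t1 ->
7. deliver 2→0:  <0:coor t1 p>
8. deliver 0→1:  <1:part t1 p>
9. deliver 0→2:  <2:part t1 p>
10. deliver 3→2:  nop
11. crash(3):  <3:✗part t1 ->
12. timeout(0):  <0:coor t2 p>
13. recover(3):  <3:part t1 ->
14. timeout(0):  <0:coor t3 p>
15. deliver 3→0:  nop
16. crash(3):  <3:✗part t1 ->
17. propose(0,'r'):  <0:coor t4 p>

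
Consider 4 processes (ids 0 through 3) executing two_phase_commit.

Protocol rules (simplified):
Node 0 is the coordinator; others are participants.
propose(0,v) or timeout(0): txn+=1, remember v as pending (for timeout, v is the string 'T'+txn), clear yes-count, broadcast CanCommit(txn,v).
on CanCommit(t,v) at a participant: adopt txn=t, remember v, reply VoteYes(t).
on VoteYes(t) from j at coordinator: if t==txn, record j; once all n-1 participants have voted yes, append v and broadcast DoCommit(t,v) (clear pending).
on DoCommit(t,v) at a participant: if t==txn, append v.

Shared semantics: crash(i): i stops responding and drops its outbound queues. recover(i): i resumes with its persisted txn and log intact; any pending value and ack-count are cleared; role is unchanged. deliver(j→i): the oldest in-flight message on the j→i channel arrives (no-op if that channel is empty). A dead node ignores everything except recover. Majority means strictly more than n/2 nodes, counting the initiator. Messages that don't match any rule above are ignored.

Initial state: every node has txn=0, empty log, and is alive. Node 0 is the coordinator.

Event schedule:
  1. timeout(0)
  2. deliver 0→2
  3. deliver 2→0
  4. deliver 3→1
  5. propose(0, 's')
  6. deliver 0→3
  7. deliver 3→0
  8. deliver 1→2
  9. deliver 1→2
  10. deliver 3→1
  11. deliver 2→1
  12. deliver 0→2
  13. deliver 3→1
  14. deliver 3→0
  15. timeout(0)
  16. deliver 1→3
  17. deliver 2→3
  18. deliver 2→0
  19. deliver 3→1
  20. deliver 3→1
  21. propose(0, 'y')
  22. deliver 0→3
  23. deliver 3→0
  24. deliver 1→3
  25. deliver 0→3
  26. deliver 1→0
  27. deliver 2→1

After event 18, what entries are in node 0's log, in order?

empty

after 1 — timeout(0): n0:coor/t1/[-]
after 2 — deliver 0→2: n2:part/t1/[-]
after 3 — deliver 2→0: ·
after 4 — deliver 3→1: ·
after 5 — propose(0,'s'): n0:coor/t2/[-]
after 6 — deliver 0→3: n3:part/t1/[-]
after 7 — deliver 3→0: ·
after 8 — deliver 1→2: ·
after 9 — deliver 1→2: ·
after 10 — deliver 3→1: ·
after 11 — deliver 2→1: ·
after 12 — deliver 0→2: n2:part/t2/[-]
after 13 — deliver 3→1: ·
after 14 — deliver 3→0: ·
after 15 — timeout(0): n0:coor/t3/[-]
after 16 — deliver 1→3: ·
after 17 — deliver 2→3: ·
after 18 — deliver 2→0: ·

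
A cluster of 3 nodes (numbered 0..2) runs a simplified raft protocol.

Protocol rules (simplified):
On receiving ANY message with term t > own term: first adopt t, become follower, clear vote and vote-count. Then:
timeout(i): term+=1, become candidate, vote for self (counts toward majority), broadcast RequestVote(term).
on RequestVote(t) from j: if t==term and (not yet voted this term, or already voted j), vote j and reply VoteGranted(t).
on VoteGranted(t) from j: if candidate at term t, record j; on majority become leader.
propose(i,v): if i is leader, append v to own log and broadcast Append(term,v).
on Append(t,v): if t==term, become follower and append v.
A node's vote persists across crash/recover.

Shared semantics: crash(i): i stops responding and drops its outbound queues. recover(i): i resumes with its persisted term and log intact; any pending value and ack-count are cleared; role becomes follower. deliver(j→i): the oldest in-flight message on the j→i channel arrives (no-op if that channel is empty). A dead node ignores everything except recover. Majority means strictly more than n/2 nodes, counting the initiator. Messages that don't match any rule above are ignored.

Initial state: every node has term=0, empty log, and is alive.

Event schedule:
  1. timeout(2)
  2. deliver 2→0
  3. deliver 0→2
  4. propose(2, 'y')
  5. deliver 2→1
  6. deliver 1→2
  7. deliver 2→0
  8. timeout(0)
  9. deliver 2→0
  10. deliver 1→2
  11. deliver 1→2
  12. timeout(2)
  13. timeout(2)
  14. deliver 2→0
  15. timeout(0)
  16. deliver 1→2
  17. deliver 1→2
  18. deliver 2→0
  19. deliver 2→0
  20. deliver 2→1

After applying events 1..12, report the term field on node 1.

step 1 timeout(2): 2={cand,t=1,log=-}
step 2 deliver 2→0: 0={foll,t=1,log=-}
step 3 deliver 0→2: 2={lead,t=1,log=-}
step 4 propose(2,'y'): 2={lead,t=1,log=y}
step 5 deliver 2→1: 1={foll,t=1,log=-}
step 6 deliver 1→2: —
step 7 deliver 2→0: 0={foll,t=1,log=y}
step 8 timeout(0): 0={cand,t=2,log=y}
step 9 deliver 2→0: —
step 10 deliver 1→2: —
step 11 deliver 1→2: —
step 12 timeout(2): 2={cand,t=2,log=y}

1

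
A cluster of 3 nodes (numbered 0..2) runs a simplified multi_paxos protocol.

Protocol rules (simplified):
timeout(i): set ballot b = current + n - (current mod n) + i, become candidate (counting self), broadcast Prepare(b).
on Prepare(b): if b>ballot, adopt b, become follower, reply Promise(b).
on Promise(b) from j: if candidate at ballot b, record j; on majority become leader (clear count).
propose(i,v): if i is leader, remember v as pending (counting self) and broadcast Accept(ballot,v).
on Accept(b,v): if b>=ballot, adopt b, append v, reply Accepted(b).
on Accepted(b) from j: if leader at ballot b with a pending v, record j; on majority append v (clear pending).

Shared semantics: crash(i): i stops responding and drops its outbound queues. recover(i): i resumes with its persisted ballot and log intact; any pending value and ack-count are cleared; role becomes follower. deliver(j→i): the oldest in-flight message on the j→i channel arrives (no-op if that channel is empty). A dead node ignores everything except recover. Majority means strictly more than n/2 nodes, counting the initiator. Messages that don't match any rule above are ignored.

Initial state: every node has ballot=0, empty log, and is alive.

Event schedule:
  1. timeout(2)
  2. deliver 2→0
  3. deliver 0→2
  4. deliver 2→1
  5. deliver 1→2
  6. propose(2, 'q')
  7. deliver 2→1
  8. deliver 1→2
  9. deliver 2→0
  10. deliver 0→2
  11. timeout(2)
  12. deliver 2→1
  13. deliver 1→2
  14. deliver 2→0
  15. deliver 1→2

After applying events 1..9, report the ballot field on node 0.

step 1 timeout(2): 2={cand,b=5,log=-}
step 2 deliver 2→0: 0={foll,b=5,log=-}
step 3 deliver 0→2: 2={lead,b=5,log=-}
step 4 deliver 2→1: 1={foll,b=5,log=-}
step 5 deliver 1→2: —
step 6 propose(2,'q'): —
step 7 deliver 2→1: 1={foll,b=5,log=q}
step 8 deliver 1→2: 2={lead,b=5,log=q}
step 9 deliver 2→0: 0={foll,b=5,log=q}

5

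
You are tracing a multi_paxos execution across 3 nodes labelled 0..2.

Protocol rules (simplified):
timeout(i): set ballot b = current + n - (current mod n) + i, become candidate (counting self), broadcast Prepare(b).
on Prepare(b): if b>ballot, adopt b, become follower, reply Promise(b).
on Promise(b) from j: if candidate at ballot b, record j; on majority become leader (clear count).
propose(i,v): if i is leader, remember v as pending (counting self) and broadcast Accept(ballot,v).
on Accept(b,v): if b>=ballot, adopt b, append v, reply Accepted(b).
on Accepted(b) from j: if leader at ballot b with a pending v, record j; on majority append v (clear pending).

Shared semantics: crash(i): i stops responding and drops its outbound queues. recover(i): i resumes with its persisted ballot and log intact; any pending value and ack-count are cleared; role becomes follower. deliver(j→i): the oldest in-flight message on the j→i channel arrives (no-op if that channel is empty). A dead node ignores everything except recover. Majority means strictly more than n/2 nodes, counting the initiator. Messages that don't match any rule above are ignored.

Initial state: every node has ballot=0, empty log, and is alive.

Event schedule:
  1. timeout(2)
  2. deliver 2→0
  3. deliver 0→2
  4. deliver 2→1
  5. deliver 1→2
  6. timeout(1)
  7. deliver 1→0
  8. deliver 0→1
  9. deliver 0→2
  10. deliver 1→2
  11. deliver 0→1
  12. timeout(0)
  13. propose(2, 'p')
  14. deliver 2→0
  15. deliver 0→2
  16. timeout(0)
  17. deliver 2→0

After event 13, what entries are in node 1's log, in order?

empty

1. timeout(2):  <2:cand b5 ->
2. deliver 2→0:  <0:foll b5 ->
3. deliver 0→2:  <2:lead b5 ->
4. deliver 2→1:  <1:foll b5 ->
5. deliver 1→2:  nop
6. timeout(1):  <1:cand b7 ->
7. deliver 1→0:  <0:foll b7 ->
8. deliver 0→1:  <1:lead b7 ->
9. deliver 0→2:  nop
10. deliver 1→2:  <2:foll b7 ->
11. deliver 0→1:  nop
12. timeout(0):  <0:cand b9 ->
13. propose(2,'p'):  nop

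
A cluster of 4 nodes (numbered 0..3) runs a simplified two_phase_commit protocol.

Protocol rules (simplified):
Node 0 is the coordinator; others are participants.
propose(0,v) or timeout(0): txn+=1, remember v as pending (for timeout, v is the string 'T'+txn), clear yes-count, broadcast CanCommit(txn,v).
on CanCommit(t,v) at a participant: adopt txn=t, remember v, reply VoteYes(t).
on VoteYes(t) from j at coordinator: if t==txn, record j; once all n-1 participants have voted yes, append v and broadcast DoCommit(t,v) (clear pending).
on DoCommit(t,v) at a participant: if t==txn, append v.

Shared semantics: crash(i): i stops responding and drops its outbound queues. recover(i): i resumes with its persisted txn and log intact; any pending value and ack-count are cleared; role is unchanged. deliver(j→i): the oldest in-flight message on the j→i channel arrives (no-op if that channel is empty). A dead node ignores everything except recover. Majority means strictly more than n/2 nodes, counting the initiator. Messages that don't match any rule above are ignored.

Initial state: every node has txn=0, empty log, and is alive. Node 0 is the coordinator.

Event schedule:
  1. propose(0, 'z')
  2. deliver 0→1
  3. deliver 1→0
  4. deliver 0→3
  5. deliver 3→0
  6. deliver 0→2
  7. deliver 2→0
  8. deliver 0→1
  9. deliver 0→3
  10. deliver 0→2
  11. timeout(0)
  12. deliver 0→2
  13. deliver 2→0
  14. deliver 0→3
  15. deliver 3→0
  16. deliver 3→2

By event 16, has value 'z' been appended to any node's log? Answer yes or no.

yes

[1] propose(0,'z') → N0(coor t1 [-])
[2] deliver 0→1 → N1(part t1 [-])
[3] deliver 1→0 → ∅
[4] deliver 0→3 → N3(part t1 [-])
[5] deliver 3→0 → ∅
[6] deliver 0→2 → N2(part t1 [-])
[7] deliver 2→0 → N0(coor t1 [z])
[8] deliver 0→1 → N1(part t1 [z])
[9] deliver 0→3 → N3(part t1 [z])
[10] deliver 0→2 → N2(part t1 [z])
[11] timeout(0) → N0(coor t2 [z])
[12] deliver 0→2 → N2(part t2 [z])
[13] deliver 2→0 → ∅
[14] deliver 0→3 → N3(part t2 [z])
[15] deliver 3→0 → ∅
[16] deliver 3→2 → ∅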